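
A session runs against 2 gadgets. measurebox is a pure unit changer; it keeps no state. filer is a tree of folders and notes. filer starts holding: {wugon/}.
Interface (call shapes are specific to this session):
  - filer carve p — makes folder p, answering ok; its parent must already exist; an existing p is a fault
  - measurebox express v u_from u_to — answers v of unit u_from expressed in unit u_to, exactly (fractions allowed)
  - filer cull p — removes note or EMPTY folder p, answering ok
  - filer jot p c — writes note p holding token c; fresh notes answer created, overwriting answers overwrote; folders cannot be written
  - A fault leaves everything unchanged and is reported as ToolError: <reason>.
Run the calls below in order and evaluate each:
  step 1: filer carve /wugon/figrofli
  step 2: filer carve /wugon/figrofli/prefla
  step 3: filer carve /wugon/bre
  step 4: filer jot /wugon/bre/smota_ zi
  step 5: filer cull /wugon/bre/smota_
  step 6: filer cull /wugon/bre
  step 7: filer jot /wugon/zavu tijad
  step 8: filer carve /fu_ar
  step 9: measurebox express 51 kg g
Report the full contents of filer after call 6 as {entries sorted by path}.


Answer: {wugon/, wugon/figrofli/, wugon/figrofli/prefla/}

Derivation:
% 1. filer carve(p=/wugon/figrofli) -> ok
% 2. filer carve(p=/wugon/figrofli/prefla) -> ok
% 3. filer carve(p=/wugon/bre) -> ok
% 4. filer jot(p=/wugon/bre/smota_, c=zi) -> created
% 5. filer cull(p=/wugon/bre/smota_) -> ok
% 6. filer cull(p=/wugon/bre) -> ok
% 7. filer jot(p=/wugon/zavu, c=tijad) -> created
% 8. filer carve(p=/fu_ar) -> ok
% 9. measurebox express(v=51, u_from=kg, u_to=g) -> 51000


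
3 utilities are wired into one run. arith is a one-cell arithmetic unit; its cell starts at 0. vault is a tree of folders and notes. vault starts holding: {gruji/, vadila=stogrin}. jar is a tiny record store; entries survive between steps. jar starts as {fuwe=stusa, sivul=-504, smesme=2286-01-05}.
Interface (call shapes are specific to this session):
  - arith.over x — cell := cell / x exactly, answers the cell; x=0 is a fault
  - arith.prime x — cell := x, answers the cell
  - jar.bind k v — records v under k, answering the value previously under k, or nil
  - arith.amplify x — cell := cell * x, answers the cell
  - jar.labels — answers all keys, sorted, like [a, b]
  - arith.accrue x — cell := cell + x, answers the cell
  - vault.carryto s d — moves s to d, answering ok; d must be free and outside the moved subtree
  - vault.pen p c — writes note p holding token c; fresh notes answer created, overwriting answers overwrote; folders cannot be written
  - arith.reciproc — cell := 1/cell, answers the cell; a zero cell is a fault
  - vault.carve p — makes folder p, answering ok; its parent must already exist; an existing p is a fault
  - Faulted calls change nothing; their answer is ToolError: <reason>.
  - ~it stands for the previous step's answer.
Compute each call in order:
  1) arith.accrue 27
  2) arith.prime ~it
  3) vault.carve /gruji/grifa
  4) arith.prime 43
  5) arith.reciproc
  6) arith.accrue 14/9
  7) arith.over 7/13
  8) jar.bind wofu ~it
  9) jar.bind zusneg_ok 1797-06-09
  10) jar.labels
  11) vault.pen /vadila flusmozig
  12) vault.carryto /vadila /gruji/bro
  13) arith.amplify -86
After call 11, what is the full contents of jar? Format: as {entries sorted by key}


// 1. arith.accrue(27) : 27
// 2. arith.prime(~it) : 27
// 3. vault.carve(/gruji/grifa) : ok
// 4. arith.prime(43) : 43
// 5. arith.reciproc() : 1/43
// 6. arith.accrue(14/9) : 611/387
// 7. arith.over(7/13) : 7943/2709
// 8. jar.bind(wofu, ~it) : nil
// 9. jar.bind(zusneg_ok, 1797-06-09) : nil
// 10. jar.labels() : [fuwe, sivul, smesme, wofu, zusneg_ok]
// 11. vault.pen(/vadila, flusmozig) : overwrote
// 12. vault.carryto(/vadila, /gruji/bro) : ok
// 13. arith.amplify(-86) : -15886/63

Answer: {fuwe=stusa, sivul=-504, smesme=2286-01-05, wofu=7943/2709, zusneg_ok=1797-06-09}


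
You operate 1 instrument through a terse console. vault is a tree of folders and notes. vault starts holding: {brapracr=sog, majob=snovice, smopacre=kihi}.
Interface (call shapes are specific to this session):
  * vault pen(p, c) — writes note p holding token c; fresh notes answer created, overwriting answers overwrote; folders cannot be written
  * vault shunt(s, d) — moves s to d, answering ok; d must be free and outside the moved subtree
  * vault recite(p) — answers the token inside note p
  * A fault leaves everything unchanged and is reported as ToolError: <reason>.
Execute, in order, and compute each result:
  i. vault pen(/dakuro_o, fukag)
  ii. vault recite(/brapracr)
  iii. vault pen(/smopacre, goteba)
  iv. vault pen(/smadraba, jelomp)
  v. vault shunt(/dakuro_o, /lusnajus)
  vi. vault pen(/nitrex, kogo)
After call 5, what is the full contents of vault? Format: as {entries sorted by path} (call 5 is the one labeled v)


I run vault pen with p='/dakuro_o', c='fukag', yielding created.
Invoking vault recite with p='/brapracr': sog.
Calling vault pen with p='/smopacre', c='goteba', and get overwrote.
I run vault pen with p='/smadraba', c='jelomp', giving created.
I invoke vault shunt with s='/dakuro_o', d='/lusnajus', giving ok.
Invoking vault pen with p='/nitrex', c='kogo', and get created.

Answer: {brapracr=sog, lusnajus=fukag, majob=snovice, smadraba=jelomp, smopacre=goteba}


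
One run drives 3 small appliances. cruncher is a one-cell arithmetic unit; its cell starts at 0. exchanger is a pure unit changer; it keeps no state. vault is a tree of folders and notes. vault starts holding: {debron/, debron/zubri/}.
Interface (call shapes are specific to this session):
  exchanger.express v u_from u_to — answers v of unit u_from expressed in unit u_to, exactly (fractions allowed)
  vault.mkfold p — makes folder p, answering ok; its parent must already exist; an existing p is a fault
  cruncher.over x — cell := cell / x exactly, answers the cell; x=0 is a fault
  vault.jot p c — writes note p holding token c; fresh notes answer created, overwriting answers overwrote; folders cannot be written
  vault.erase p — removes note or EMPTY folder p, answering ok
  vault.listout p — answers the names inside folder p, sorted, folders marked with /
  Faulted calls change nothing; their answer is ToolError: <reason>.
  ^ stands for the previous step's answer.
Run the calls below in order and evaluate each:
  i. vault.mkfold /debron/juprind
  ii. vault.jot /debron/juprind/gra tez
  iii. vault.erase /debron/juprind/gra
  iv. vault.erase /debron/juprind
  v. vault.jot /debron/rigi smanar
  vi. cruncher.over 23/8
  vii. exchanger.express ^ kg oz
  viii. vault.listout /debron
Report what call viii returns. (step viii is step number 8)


Act: vault.mkfold[p→/debron/juprind]
Obs: ok
Act: vault.jot[p→/debron/juprind/gra; c→tez]
Obs: created
Act: vault.erase[p→/debron/juprind/gra]
Obs: ok
Act: vault.erase[p→/debron/juprind]
Obs: ok
Act: vault.jot[p→/debron/rigi; c→smanar]
Obs: created
Act: cruncher.over[x→23/8]
Obs: 0
Act: exchanger.express[v→^; u_from→kg; u_to→oz]
Obs: 0
Act: vault.listout[p→/debron]
Obs: [rigi, zubri/]

Answer: [rigi, zubri/]


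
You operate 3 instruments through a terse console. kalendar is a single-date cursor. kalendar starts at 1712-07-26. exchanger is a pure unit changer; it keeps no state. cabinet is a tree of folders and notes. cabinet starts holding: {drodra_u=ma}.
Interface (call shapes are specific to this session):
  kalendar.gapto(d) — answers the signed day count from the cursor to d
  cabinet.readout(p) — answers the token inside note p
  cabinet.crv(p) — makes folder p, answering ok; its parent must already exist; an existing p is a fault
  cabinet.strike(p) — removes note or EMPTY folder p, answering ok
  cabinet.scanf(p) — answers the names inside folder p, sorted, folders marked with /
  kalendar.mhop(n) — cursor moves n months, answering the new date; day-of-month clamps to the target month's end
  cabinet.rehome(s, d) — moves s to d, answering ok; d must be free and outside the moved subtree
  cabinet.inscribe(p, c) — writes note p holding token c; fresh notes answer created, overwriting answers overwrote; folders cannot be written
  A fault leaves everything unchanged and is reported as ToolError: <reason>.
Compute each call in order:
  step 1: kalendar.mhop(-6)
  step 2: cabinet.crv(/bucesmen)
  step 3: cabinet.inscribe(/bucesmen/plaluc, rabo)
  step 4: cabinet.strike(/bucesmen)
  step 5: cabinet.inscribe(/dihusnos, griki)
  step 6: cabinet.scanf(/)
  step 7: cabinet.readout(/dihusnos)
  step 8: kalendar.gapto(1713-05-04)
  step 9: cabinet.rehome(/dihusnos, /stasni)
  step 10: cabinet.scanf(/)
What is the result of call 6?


→ kalendar.mhop(n='-6')
← 1712-01-26
→ cabinet.crv(p='/bucesmen')
← ok
→ cabinet.inscribe(p='/bucesmen/plaluc', c='rabo')
← created
→ cabinet.strike(p='/bucesmen')
← ToolError: not empty
→ cabinet.inscribe(p='/dihusnos', c='griki')
← created
→ cabinet.scanf(p='/')
← [bucesmen/, dihusnos, drodra_u]
→ cabinet.readout(p='/dihusnos')
← griki
→ kalendar.gapto(d='1713-05-04')
← 464
→ cabinet.rehome(s='/dihusnos', d='/stasni')
← ok
→ cabinet.scanf(p='/')
← [bucesmen/, drodra_u, stasni]

Answer: [bucesmen/, dihusnos, drodra_u]


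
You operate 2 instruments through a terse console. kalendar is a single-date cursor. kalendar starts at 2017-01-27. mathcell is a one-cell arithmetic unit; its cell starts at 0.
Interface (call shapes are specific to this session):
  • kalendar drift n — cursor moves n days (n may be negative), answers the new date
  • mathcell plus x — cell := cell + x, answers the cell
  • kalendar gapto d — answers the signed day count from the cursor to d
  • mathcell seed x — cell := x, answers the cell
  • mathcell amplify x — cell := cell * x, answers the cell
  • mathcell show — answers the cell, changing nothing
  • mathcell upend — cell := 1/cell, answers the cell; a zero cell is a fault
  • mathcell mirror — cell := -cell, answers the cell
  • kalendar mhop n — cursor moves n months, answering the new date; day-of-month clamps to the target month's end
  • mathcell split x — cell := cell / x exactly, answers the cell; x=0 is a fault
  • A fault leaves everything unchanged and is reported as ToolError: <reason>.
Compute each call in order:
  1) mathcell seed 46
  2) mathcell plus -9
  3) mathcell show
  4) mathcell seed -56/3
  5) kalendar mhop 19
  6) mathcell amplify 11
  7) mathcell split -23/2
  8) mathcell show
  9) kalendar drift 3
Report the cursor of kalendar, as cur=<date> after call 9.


! mathcell seed(x=46) -> 46
! mathcell plus(x=-9) -> 37
! mathcell show() -> 37
! mathcell seed(x=-56/3) -> -56/3
! kalendar mhop(n=19) -> 2018-08-27
! mathcell amplify(x=11) -> -616/3
! mathcell split(x=-23/2) -> 1232/69
! mathcell show() -> 1232/69
! kalendar drift(n=3) -> 2018-08-30

Answer: cur=2018-08-30


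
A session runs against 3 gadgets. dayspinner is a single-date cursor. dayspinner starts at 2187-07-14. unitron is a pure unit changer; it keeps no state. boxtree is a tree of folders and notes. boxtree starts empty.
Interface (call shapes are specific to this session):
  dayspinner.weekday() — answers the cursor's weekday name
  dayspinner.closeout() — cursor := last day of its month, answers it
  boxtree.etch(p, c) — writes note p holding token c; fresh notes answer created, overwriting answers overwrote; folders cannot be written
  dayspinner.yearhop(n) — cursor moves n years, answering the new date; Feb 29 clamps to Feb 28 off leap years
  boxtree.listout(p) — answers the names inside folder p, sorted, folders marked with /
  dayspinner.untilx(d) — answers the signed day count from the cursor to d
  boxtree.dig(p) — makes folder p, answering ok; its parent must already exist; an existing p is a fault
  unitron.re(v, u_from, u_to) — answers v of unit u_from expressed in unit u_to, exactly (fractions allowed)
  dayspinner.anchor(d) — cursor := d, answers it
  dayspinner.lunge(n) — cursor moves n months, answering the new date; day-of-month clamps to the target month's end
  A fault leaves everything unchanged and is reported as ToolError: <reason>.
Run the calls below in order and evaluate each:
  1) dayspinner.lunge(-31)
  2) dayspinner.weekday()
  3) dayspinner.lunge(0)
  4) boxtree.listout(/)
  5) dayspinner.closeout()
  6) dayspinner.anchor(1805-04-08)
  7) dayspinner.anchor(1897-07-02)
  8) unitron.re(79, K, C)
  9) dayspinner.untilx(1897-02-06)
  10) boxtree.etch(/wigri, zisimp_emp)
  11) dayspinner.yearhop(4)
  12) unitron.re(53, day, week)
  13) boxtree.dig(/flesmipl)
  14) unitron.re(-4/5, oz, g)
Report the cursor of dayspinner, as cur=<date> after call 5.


I try dayspinner.lunge with -31, giving 2184-12-14.
I run dayspinner.weekday, and see Tuesday.
I call dayspinner.lunge with 0, and observe 2184-12-14.
Using boxtree.listout with /, and get [].
I try dayspinner.closeout, giving 2184-12-31.
I invoke dayspinner.anchor with 1805-04-08, giving 1805-04-08.
Calling dayspinner.anchor with 1897-07-02: 1897-07-02.
Invoking unitron.re with 79, K, C, which returns -3883/20.
I use dayspinner.untilx with 1897-02-06, and get -146.
Now I run boxtree.etch with /wigri, zisimp_emp: created.
Now I run dayspinner.yearhop with 4, which returns 1901-07-02.
Using unitron.re with 53, day, week: 53/7.
Using boxtree.dig with /flesmipl: ok.
I use unitron.re with -4/5, oz, g, yielding -45359237/2000000.

Answer: cur=2184-12-31


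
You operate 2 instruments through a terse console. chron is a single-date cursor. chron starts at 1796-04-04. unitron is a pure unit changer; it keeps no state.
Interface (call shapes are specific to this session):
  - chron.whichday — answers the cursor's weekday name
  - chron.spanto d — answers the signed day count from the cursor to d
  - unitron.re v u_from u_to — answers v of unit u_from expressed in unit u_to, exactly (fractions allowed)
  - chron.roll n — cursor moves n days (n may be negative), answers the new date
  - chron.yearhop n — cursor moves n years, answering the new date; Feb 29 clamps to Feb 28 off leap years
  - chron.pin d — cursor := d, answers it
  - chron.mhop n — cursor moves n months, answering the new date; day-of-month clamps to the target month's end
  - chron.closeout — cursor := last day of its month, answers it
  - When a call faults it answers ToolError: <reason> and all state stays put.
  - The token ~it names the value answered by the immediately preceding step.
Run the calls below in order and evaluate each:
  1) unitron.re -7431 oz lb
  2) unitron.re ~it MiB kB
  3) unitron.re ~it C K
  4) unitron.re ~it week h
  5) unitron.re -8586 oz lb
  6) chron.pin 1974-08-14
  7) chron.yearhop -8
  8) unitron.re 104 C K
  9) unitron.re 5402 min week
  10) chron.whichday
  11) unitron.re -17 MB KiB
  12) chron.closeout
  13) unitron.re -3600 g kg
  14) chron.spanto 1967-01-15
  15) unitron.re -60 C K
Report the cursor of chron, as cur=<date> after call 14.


Answer: cur=1966-08-31

Derivation:
Step: unitron.re[v='-7431'; u_from='oz'; u_to='lb']
Result: -7431/16
Step: unitron.re[v='~it'; u_from='MiB'; u_to='kB']
Result: -60874752/125
Step: unitron.re[v='~it'; u_from='C'; u_to='K']
Result: -243362433/500
Step: unitron.re[v='~it'; u_from='week'; u_to='h']
Result: -10221222186/125
Step: unitron.re[v='-8586'; u_from='oz'; u_to='lb']
Result: -4293/8
Step: chron.pin[d='1974-08-14']
Result: 1974-08-14
Step: chron.yearhop[n='-8']
Result: 1966-08-14
Step: unitron.re[v='104'; u_from='C'; u_to='K']
Result: 7543/20
Step: unitron.re[v='5402'; u_from='min'; u_to='week']
Result: 2701/5040
Step: chron.whichday[]
Result: Sunday
Step: unitron.re[v='-17'; u_from='MB'; u_to='KiB']
Result: -265625/16
Step: chron.closeout[]
Result: 1966-08-31
Step: unitron.re[v='-3600'; u_from='g'; u_to='kg']
Result: -18/5
Step: chron.spanto[d='1967-01-15']
Result: 137
Step: unitron.re[v='-60'; u_from='C'; u_to='K']
Result: 4263/20


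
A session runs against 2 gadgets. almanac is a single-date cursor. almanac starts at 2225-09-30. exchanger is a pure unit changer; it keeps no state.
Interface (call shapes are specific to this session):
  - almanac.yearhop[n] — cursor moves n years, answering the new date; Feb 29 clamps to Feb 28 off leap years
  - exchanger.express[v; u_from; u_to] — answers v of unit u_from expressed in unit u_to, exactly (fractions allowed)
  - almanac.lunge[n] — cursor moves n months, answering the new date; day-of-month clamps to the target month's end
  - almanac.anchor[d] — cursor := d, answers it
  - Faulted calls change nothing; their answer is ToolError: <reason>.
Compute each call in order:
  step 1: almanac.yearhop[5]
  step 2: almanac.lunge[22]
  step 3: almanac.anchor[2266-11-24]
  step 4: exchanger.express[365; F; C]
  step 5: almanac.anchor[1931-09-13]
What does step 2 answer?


Answer: 2232-07-30

Derivation:
→ almanac.yearhop(5)
← 2230-09-30
→ almanac.lunge(22)
← 2232-07-30
→ almanac.anchor(2266-11-24)
← 2266-11-24
→ exchanger.express(365, F, C)
← 185
→ almanac.anchor(1931-09-13)
← 1931-09-13


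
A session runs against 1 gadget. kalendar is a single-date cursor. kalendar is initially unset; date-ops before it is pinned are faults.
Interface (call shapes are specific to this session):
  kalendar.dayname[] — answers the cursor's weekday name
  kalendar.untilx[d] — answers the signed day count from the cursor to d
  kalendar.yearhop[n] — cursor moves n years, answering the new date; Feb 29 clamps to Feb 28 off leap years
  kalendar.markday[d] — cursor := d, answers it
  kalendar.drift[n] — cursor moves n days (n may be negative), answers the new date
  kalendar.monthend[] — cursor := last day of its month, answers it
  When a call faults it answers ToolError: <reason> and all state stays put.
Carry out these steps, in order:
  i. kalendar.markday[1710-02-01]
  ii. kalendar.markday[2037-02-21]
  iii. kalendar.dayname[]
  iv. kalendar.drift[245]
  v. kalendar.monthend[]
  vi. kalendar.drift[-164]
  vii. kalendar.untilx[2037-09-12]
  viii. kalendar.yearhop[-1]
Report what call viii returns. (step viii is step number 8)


! kalendar.markday(1710-02-01) => 1710-02-01
! kalendar.markday(2037-02-21) => 2037-02-21
! kalendar.dayname() => Saturday
! kalendar.drift(245) => 2037-10-24
! kalendar.monthend() => 2037-10-31
! kalendar.drift(-164) => 2037-05-20
! kalendar.untilx(2037-09-12) => 115
! kalendar.yearhop(-1) => 2036-05-20

Answer: 2036-05-20


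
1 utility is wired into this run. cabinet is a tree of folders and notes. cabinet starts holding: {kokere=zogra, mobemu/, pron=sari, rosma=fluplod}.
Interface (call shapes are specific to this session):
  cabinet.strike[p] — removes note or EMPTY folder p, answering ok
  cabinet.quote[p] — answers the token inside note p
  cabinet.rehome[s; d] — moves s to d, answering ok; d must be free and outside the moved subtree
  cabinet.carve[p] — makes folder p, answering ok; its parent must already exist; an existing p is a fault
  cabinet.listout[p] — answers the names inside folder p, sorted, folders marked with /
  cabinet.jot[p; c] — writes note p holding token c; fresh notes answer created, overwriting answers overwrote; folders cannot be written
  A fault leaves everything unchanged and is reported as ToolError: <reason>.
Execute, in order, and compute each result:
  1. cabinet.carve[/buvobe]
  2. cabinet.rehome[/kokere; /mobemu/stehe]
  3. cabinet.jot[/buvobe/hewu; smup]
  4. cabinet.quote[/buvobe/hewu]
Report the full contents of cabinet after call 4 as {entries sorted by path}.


Answer: {buvobe/, buvobe/hewu=smup, mobemu/, mobemu/stehe=zogra, pron=sari, rosma=fluplod}

Derivation:
I try cabinet.carve(p→/buvobe), → ok.
Next I call cabinet.rehome(s→/kokere, d→/mobemu/stehe): ok.
I try cabinet.jot(p→/buvobe/hewu, c→smup), and see created.
Then cabinet.quote(p→/buvobe/hewu), → smup.


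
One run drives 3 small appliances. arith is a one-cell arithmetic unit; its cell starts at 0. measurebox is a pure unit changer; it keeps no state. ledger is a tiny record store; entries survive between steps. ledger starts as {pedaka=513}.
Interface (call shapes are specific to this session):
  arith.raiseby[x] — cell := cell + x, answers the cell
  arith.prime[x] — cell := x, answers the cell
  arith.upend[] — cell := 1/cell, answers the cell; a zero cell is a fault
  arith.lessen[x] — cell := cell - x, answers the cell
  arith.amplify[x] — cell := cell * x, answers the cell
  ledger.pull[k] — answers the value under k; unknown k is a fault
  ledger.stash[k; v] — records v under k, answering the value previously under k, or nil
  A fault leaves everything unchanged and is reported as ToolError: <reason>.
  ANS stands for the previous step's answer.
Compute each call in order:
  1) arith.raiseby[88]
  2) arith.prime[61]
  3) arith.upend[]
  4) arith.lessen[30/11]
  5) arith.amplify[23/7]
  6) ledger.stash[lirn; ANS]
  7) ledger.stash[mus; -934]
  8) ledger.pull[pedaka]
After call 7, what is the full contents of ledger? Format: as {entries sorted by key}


Answer: {lirn=-41837/4697, mus=-934, pedaka=513}

Derivation:
[in] raiseby x→88
:: 88
[in] prime x→61
:: 61
[in] upend
:: 1/61
[in] lessen x→30/11
:: -1819/671
[in] amplify x→23/7
:: -41837/4697
[in] stash k→lirn v→ANS
:: nil
[in] stash k→mus v→-934
:: nil
[in] pull k→pedaka
:: 513


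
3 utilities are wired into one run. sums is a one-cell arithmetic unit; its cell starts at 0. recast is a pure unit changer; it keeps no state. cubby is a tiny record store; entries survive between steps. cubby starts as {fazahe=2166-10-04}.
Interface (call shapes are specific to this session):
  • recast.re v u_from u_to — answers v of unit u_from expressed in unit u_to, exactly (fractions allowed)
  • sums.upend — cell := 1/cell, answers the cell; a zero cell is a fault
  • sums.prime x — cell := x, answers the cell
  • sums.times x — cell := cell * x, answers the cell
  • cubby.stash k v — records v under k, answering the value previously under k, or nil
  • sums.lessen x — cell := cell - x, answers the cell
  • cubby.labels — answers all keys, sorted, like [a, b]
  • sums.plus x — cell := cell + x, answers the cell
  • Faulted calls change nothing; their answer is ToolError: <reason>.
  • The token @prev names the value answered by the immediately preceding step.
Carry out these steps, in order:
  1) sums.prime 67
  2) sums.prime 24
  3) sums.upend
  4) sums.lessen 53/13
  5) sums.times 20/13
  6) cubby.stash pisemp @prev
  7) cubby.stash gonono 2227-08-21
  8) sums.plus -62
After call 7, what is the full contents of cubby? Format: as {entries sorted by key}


Answer: {fazahe=2166-10-04, gonono=2227-08-21, pisemp=-6295/1014}

Derivation:
-- 1. prime(x=67) -> 67
-- 2. prime(x=24) -> 24
-- 3. upend() -> 1/24
-- 4. lessen(x=53/13) -> -1259/312
-- 5. times(x=20/13) -> -6295/1014
-- 6. stash(k=pisemp, v=@prev) -> nil
-- 7. stash(k=gonono, v=2227-08-21) -> nil
-- 8. plus(x=-62) -> -69163/1014


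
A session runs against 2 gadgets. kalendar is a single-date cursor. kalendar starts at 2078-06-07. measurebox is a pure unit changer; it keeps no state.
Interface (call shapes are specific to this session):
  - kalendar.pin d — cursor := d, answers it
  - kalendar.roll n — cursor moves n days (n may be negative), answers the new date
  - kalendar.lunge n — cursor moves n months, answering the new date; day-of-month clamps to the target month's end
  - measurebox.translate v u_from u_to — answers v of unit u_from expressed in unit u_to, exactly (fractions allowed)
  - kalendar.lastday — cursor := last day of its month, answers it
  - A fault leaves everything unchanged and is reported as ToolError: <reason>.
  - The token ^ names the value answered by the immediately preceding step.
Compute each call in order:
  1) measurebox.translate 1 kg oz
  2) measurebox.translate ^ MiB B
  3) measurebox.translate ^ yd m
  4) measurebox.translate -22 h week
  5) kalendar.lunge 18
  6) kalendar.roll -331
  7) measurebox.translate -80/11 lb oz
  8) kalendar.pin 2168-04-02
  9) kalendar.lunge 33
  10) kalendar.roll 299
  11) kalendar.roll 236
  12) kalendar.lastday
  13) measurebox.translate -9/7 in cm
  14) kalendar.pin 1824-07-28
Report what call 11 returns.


Answer: 2172-06-20

Derivation:
-> measurebox.translate(v: 1, u_from: kg, u_to: oz)
<- 1600000000/45359237
-> measurebox.translate(v: ^, u_from: MiB, u_to: B)
<- 1677721600000000/45359237
-> measurebox.translate(v: ^, u_from: yd, u_to: m)
<- 1534108631040000/45359237
-> measurebox.translate(v: -22, u_from: h, u_to: week)
<- -11/84
-> kalendar.lunge(n: 18)
<- 2079-12-07
-> kalendar.roll(n: -331)
<- 2079-01-10
-> measurebox.translate(v: -80/11, u_from: lb, u_to: oz)
<- -1280/11
-> kalendar.pin(d: 2168-04-02)
<- 2168-04-02
-> kalendar.lunge(n: 33)
<- 2171-01-02
-> kalendar.roll(n: 299)
<- 2171-10-28
-> kalendar.roll(n: 236)
<- 2172-06-20
-> kalendar.lastday()
<- 2172-06-30
-> measurebox.translate(v: -9/7, u_from: in, u_to: cm)
<- -1143/350
-> kalendar.pin(d: 1824-07-28)
<- 1824-07-28


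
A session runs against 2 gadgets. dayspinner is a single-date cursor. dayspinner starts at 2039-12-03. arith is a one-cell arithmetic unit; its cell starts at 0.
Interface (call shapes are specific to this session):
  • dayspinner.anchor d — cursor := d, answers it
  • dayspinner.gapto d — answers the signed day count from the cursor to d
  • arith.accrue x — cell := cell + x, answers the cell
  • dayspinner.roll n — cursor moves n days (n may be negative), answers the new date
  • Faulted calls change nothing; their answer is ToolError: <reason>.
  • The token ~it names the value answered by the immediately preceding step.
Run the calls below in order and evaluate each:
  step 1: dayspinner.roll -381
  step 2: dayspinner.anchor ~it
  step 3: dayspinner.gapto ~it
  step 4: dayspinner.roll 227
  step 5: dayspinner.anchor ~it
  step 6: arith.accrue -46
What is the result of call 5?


Answer: 2039-07-02

Derivation:
I use dayspinner.roll(n: -381), giving 2038-11-17.
Using dayspinner.anchor(d: ~it), which returns 2038-11-17.
Calling dayspinner.gapto(d: ~it), and get 0.
I run dayspinner.roll(n: 227), — result: 2039-07-02.
Invoking dayspinner.anchor(d: ~it), which returns 2039-07-02.
Then arith.accrue(x: -46), and observe -46.


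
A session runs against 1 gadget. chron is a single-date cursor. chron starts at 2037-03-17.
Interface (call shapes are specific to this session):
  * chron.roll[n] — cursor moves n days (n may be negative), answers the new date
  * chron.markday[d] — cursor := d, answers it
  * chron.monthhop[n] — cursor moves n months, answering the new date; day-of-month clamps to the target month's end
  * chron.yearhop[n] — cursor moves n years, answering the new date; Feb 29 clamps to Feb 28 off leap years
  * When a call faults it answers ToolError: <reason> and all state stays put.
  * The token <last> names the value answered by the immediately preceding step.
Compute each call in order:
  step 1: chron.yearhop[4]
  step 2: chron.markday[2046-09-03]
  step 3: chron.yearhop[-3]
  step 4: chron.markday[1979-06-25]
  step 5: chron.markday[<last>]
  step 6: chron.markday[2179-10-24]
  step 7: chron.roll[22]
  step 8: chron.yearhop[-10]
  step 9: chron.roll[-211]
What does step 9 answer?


Answer: 2169-04-18

Derivation:
! chron.yearhop(n='4') -> 2041-03-17
! chron.markday(d='2046-09-03') -> 2046-09-03
! chron.yearhop(n='-3') -> 2043-09-03
! chron.markday(d='1979-06-25') -> 1979-06-25
! chron.markday(d='<last>') -> 1979-06-25
! chron.markday(d='2179-10-24') -> 2179-10-24
! chron.roll(n='22') -> 2179-11-15
! chron.yearhop(n='-10') -> 2169-11-15
! chron.roll(n='-211') -> 2169-04-18


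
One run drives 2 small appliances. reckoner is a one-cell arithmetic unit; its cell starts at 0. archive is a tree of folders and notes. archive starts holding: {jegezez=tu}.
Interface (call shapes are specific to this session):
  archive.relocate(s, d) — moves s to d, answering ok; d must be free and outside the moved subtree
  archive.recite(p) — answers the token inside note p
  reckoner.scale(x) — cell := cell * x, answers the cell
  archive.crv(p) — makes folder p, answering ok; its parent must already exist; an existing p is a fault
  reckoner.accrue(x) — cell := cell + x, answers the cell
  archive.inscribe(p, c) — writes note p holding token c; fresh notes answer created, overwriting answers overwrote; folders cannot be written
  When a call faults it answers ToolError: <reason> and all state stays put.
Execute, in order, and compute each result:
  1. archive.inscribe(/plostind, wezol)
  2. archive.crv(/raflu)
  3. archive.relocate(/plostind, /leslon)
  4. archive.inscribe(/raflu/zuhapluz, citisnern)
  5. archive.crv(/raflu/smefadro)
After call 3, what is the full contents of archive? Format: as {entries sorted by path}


Answer: {jegezez=tu, leslon=wezol, raflu/}

Derivation:
==> inscribe(p→/plostind, c→wezol)
<== created
==> crv(p→/raflu)
<== ok
==> relocate(s→/plostind, d→/leslon)
<== ok
==> inscribe(p→/raflu/zuhapluz, c→citisnern)
<== created
==> crv(p→/raflu/smefadro)
<== ok


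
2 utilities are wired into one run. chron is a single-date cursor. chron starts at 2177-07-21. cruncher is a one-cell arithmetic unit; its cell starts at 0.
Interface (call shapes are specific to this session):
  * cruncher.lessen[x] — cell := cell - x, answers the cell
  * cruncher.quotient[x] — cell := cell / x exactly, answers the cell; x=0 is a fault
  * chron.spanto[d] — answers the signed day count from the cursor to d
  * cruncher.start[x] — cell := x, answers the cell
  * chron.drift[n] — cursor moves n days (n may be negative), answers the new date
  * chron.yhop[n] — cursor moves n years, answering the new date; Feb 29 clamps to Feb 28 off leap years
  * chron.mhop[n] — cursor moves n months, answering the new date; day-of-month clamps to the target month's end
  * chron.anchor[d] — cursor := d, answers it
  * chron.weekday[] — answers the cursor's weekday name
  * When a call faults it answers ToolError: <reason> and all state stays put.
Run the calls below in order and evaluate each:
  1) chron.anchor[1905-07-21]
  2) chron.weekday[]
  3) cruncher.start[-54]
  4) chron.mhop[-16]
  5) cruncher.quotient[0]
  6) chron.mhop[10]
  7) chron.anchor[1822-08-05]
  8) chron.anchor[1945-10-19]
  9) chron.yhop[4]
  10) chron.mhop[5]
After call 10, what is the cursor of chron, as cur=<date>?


Answer: cur=1950-03-19

Derivation:
-> chron.anchor(d=1905-07-21)
<- 1905-07-21
-> chron.weekday()
<- Friday
-> cruncher.start(x=-54)
<- -54
-> chron.mhop(n=-16)
<- 1904-03-21
-> cruncher.quotient(x=0)
<- ToolError: division by zero
-> chron.mhop(n=10)
<- 1905-01-21
-> chron.anchor(d=1822-08-05)
<- 1822-08-05
-> chron.anchor(d=1945-10-19)
<- 1945-10-19
-> chron.yhop(n=4)
<- 1949-10-19
-> chron.mhop(n=5)
<- 1950-03-19


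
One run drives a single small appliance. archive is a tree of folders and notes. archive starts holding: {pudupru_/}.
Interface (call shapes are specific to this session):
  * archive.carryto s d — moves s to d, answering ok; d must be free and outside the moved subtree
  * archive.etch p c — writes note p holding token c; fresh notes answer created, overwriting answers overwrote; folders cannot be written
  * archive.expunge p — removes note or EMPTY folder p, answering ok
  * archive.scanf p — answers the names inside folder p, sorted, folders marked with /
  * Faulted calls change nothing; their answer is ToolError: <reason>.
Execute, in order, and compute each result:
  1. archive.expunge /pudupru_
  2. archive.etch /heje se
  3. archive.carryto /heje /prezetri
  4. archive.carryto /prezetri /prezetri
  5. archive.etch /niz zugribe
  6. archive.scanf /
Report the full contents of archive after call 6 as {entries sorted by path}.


! archive.expunge(p→/pudupru_) => ok
! archive.etch(p→/heje, c→se) => created
! archive.carryto(s→/heje, d→/prezetri) => ok
! archive.carryto(s→/prezetri, d→/prezetri) => ToolError: exists
! archive.etch(p→/niz, c→zugribe) => created
! archive.scanf(p→/) => [niz, prezetri]

Answer: {niz=zugribe, prezetri=se}


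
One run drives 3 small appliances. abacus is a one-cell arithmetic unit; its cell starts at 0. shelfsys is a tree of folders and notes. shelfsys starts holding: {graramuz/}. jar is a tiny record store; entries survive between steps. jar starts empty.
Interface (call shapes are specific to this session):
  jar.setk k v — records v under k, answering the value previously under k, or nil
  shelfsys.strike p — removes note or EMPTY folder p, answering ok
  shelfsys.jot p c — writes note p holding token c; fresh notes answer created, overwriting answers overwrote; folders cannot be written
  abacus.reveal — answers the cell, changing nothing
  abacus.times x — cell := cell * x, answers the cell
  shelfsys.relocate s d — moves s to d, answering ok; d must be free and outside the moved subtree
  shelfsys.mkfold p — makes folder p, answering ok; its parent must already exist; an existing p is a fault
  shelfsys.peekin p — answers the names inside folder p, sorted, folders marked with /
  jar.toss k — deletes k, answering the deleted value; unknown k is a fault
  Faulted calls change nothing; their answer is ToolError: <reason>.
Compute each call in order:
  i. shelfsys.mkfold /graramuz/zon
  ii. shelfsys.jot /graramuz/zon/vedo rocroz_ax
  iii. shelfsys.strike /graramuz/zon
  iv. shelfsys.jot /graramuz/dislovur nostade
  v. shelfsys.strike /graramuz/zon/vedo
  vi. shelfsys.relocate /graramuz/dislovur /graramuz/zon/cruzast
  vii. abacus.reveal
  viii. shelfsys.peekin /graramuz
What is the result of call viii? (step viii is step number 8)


Answer: [zon/]

Derivation:
;; mkfold(p: /graramuz/zon) => ok
;; jot(p: /graramuz/zon/vedo, c: rocroz_ax) => created
;; strike(p: /graramuz/zon) => ToolError: not empty
;; jot(p: /graramuz/dislovur, c: nostade) => created
;; strike(p: /graramuz/zon/vedo) => ok
;; relocate(s: /graramuz/dislovur, d: /graramuz/zon/cruzast) => ok
;; reveal() => 0
;; peekin(p: /graramuz) => [zon/]


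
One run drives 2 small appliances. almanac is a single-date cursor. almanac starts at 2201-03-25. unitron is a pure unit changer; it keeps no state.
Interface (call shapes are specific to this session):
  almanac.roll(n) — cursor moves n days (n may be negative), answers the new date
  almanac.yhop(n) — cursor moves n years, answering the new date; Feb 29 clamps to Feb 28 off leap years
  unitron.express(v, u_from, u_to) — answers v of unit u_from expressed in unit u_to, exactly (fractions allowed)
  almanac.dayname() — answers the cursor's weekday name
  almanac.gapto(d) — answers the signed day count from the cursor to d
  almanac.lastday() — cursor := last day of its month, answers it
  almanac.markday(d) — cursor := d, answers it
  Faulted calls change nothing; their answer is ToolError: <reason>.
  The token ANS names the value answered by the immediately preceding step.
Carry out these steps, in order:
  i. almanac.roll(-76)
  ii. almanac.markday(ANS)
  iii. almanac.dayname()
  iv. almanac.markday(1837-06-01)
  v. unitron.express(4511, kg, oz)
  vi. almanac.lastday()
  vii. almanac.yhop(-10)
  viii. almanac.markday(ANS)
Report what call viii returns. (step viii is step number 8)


Answer: 1827-06-30

Derivation:
-- almanac.roll(n=-76) ~> 2201-01-08
-- almanac.markday(d=ANS) ~> 2201-01-08
-- almanac.dayname() ~> Thursday
-- almanac.markday(d=1837-06-01) ~> 1837-06-01
-- unitron.express(v=4511, u_from=kg, u_to=oz) ~> 7217600000000/45359237
-- almanac.lastday() ~> 1837-06-30
-- almanac.yhop(n=-10) ~> 1827-06-30
-- almanac.markday(d=ANS) ~> 1827-06-30


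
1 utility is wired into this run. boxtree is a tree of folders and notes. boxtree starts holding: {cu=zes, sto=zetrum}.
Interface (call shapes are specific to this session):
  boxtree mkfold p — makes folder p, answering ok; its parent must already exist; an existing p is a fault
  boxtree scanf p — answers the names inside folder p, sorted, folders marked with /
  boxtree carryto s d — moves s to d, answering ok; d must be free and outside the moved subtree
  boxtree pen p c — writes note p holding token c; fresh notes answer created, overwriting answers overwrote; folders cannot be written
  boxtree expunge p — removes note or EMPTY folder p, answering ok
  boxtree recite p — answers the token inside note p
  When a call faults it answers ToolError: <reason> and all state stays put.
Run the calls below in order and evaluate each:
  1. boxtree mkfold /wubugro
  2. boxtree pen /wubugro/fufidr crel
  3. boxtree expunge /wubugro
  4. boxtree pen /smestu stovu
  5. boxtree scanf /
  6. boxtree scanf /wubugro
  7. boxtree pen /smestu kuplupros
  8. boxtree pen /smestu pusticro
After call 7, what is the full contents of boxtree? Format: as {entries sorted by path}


Then boxtree mkfold(p=/wubugro), — result: ok.
I try boxtree pen(p=/wubugro/fufidr, c=crel), and get created.
I invoke boxtree expunge(p=/wubugro), → ToolError: not empty.
Then boxtree pen(p=/smestu, c=stovu), which returns created.
I try boxtree scanf(p=/), and get [cu, smestu, sto, wubugro/].
Calling boxtree scanf(p=/wubugro), yielding [fufidr].
I try boxtree pen(p=/smestu, c=kuplupros): overwrote.
Using boxtree pen(p=/smestu, c=pusticro), yielding overwrote.

Answer: {cu=zes, smestu=kuplupros, sto=zetrum, wubugro/, wubugro/fufidr=crel}


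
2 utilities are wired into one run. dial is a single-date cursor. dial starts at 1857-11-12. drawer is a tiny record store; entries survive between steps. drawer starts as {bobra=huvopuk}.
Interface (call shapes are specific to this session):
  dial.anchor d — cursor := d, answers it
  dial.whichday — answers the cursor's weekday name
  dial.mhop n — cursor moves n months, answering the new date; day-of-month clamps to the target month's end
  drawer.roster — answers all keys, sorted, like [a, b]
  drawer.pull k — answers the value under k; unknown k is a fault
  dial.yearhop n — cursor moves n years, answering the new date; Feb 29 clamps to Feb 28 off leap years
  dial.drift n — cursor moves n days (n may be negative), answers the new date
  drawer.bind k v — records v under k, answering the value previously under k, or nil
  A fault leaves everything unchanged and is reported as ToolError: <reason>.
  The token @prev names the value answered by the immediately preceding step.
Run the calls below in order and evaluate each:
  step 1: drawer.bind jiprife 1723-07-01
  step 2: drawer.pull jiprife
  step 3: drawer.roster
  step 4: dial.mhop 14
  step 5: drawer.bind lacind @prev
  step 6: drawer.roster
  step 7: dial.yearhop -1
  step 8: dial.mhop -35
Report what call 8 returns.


% bind(k='jiprife', v='1723-07-01') => nil
% pull(k='jiprife') => 1723-07-01
% roster() => [bobra, jiprife]
% mhop(n='14') => 1859-01-12
% bind(k='lacind', v='@prev') => nil
% roster() => [bobra, jiprife, lacind]
% yearhop(n='-1') => 1858-01-12
% mhop(n='-35') => 1855-02-12

Answer: 1855-02-12


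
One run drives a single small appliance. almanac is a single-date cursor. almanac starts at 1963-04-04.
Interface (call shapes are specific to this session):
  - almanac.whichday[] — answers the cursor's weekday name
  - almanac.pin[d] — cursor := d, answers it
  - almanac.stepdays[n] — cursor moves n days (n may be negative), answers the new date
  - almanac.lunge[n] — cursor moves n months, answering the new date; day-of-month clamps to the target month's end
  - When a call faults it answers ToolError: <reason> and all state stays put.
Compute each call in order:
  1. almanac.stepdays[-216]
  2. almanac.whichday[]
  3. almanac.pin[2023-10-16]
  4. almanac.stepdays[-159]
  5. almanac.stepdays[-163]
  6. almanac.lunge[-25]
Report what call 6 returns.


→ stepdays(n='-216')
← 1962-08-31
→ whichday()
← Friday
→ pin(d='2023-10-16')
← 2023-10-16
→ stepdays(n='-159')
← 2023-05-10
→ stepdays(n='-163')
← 2022-11-28
→ lunge(n='-25')
← 2020-10-28

Answer: 2020-10-28


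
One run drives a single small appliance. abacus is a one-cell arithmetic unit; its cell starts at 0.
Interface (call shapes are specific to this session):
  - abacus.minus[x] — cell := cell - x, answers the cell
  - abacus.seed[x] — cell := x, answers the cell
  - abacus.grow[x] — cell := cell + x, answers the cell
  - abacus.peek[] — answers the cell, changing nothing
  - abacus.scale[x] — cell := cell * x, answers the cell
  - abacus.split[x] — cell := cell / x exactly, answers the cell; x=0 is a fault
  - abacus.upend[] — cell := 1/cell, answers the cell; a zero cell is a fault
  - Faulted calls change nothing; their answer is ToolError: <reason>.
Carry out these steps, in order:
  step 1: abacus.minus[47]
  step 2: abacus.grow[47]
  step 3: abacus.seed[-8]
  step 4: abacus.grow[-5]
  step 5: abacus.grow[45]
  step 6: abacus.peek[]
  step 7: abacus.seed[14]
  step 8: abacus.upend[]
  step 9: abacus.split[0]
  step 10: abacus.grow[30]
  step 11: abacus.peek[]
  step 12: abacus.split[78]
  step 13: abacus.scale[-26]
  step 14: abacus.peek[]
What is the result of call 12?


-> minus(x='47')
<- -47
-> grow(x='47')
<- 0
-> seed(x='-8')
<- -8
-> grow(x='-5')
<- -13
-> grow(x='45')
<- 32
-> peek()
<- 32
-> seed(x='14')
<- 14
-> upend()
<- 1/14
-> split(x='0')
<- ToolError: division by zero
-> grow(x='30')
<- 421/14
-> peek()
<- 421/14
-> split(x='78')
<- 421/1092
-> scale(x='-26')
<- -421/42
-> peek()
<- -421/42

Answer: 421/1092
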